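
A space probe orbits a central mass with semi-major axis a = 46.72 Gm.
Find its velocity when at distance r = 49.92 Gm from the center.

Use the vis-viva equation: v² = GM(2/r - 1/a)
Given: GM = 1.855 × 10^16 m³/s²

Convert to SI: a = 46.72 Gm = 4.672e+10 m; r = 49.92 Gm = 4.992e+10 m.
Vis-viva: v = √(GM · (2/r − 1/a)).
2/r − 1/a = 2/4.992e+10 − 1/4.672e+10 = 1.866e-11 m⁻¹.
v = √(1.855e+16 · 1.866e-11) m/s ≈ 588.3 m/s = 588.3 m/s.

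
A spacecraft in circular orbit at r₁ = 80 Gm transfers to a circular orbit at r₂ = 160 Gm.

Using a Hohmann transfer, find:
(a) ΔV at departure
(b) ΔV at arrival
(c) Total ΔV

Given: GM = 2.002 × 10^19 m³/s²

Convert to SI: r₁ = 80 Gm = 8e+10 m; r₂ = 160 Gm = 1.6e+11 m.
Transfer semi-major axis: a_t = (r₁ + r₂)/2 = (8e+10 + 1.6e+11)/2 = 1.2e+11 m.
Circular speeds: v₁ = √(GM/r₁) = 15819.3 m/s, v₂ = √(GM/r₂) = 11185.9 m/s.
Transfer speeds (vis-viva v² = GM(2/r − 1/a_t)): v₁ᵗ = 18266.5 m/s, v₂ᵗ = 9133.27 m/s.
(a) ΔV₁ = |v₁ᵗ − v₁| ≈ 2447 m/s = 2.447 km/s.
(b) ΔV₂ = |v₂ − v₂ᵗ| ≈ 2053 m/s = 2.053 km/s.
(c) ΔV_total = ΔV₁ + ΔV₂ ≈ 4500 m/s = 4.5 km/s.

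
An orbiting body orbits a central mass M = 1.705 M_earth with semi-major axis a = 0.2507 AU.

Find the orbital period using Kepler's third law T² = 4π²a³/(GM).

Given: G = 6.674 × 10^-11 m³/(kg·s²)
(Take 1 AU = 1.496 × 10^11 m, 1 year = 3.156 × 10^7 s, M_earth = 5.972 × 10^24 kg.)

Convert to SI: a = 0.2507 AU = 3.75047e+10 m; M = 1.705 M_earth = 1.01823e+25 kg.
GM = G · M = 6.674e-11 · 1.01823e+25 = 6.79564e+14 m³/s².
Kepler's third law: T = 2π √(a³ / GM).
Substituting a = 3.75047e+10 m and GM = 6.79564e+14 m³/s²:
T = 2π √((3.75047e+10)³ / 6.79564e+14) s
T ≈ 1.751e+09 s = 55.47 years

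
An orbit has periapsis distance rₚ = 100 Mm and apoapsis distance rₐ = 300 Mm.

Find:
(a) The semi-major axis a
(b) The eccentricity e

Convert to SI: rₚ = 100 Mm = 1e+08 m; rₐ = 300 Mm = 3e+08 m.
(a) a = (rₚ + rₐ) / 2 = (1e+08 + 3e+08) / 2 ≈ 2e+08 m = 200 Mm.
(b) e = (rₐ − rₚ) / (rₐ + rₚ) = (3e+08 − 1e+08) / (3e+08 + 1e+08) ≈ 0.5.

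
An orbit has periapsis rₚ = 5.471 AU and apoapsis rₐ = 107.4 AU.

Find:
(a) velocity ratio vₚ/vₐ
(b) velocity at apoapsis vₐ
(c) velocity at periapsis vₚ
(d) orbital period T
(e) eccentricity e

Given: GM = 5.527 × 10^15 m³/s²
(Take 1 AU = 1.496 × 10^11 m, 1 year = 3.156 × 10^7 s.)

Convert to SI: rₚ = 5.471 AU = 8.18462e+11 m; rₐ = 107.4 AU = 1.6067e+13 m.
(a) Conservation of angular momentum (rₚvₚ = rₐvₐ) gives vₚ/vₐ = rₐ/rₚ = 1.6067e+13/8.18462e+11 ≈ 19.63
(b) With a = (rₚ + rₐ)/2 = 8.44275e+12 m, vₐ = √(GM (2/rₐ − 1/a)) = √(5.527e+15 · (2/1.6067e+13 − 1/8.44275e+12)) m/s ≈ 5.775 m/s
(c) With a = (rₚ + rₐ)/2 = 8.44275e+12 m, vₚ = √(GM (2/rₚ − 1/a)) = √(5.527e+15 · (2/8.18462e+11 − 1/8.44275e+12)) m/s ≈ 113.4 m/s
(d) With a = (rₚ + rₐ)/2 = 8.44275e+12 m, T = 2π √(a³/GM) = 2π √((8.44275e+12)³/5.527e+15) s ≈ 2.073e+12 s
(e) e = (rₐ − rₚ)/(rₐ + rₚ) = (1.6067e+13 − 8.18462e+11)/(1.6067e+13 + 8.18462e+11) ≈ 0.9031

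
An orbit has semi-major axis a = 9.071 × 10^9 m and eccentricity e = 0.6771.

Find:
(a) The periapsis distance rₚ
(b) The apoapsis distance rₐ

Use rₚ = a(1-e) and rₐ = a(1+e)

(a) rₚ = a(1 − e) = 9.071e+09 · (1 − 0.6771) = 9.071e+09 · 0.3229 ≈ 2.929e+09 m = 2.929 × 10^9 m.
(b) rₐ = a(1 + e) = 9.071e+09 · (1 + 0.6771) = 9.071e+09 · 1.6771 ≈ 1.521e+10 m = 1.521 × 10^10 m.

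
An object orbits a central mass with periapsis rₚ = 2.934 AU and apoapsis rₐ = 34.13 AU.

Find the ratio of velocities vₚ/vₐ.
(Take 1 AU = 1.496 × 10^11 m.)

Convert to SI: rₚ = 2.934 AU = 4.38926e+11 m; rₐ = 34.13 AU = 5.10585e+12 m.
Conservation of angular momentum gives rₚvₚ = rₐvₐ, so vₚ/vₐ = rₐ/rₚ.
vₚ/vₐ = 5.10585e+12 / 4.38926e+11 ≈ 11.63.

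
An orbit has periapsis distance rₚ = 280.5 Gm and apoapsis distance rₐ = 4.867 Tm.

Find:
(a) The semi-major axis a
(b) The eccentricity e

Convert to SI: rₚ = 280.5 Gm = 2.805e+11 m; rₐ = 4.867 Tm = 4.867e+12 m.
(a) a = (rₚ + rₐ) / 2 = (2.805e+11 + 4.867e+12) / 2 ≈ 2.574e+12 m = 2.574 Tm.
(b) e = (rₐ − rₚ) / (rₐ + rₚ) = (4.867e+12 − 2.805e+11) / (4.867e+12 + 2.805e+11) ≈ 0.891.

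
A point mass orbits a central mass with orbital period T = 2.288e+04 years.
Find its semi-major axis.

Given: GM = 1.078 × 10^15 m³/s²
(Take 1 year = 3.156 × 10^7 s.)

Convert to SI: T = 2.288e+04 years = 7.22093e+11 s.
Invert Kepler's third law: a = (GM · T² / (4π²))^(1/3).
Substituting T = 7.22093e+11 s and GM = 1.078e+15 m³/s²:
a = (1.078e+15 · (7.22093e+11)² / (4π²))^(1/3) m
a ≈ 2.424e+12 m = 2.424 Tm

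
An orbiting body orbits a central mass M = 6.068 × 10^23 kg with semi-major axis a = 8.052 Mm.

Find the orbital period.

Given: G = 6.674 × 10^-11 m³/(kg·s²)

Convert to SI: a = 8.052 Mm = 8.052e+06 m.
GM = G · M = 6.674e-11 · 6.068e+23 = 4.04978e+13 m³/s².
Kepler's third law: T = 2π √(a³ / GM).
Substituting a = 8.052e+06 m and GM = 4.04978e+13 m³/s²:
T = 2π √((8.052e+06)³ / 4.04978e+13) s
T ≈ 2.256e+04 s = 6.266 hours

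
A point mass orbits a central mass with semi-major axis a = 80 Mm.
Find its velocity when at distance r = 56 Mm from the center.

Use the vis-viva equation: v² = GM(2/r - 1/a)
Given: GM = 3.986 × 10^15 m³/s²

Convert to SI: a = 80 Mm = 8e+07 m; r = 56 Mm = 5.6e+07 m.
Vis-viva: v = √(GM · (2/r − 1/a)).
2/r − 1/a = 2/5.6e+07 − 1/8e+07 = 2.32143e-08 m⁻¹.
v = √(3.986e+15 · 2.32143e-08) m/s ≈ 9619 m/s = 9.619 km/s.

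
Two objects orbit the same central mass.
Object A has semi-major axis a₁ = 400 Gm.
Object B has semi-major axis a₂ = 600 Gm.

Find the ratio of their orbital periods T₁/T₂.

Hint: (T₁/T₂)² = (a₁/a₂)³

Convert to SI: a₁ = 400 Gm = 4e+11 m; a₂ = 600 Gm = 6e+11 m.
From Kepler's third law, (T₁/T₂)² = (a₁/a₂)³, so T₁/T₂ = (a₁/a₂)^(3/2).
a₁/a₂ = 4e+11 / 6e+11 = 0.666667.
T₁/T₂ = (0.666667)^(3/2) ≈ 0.5443.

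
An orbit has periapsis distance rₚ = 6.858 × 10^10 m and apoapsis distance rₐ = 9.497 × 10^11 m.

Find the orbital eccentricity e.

e = (rₐ − rₚ) / (rₐ + rₚ).
e = (9.497e+11 − 6.858e+10) / (9.497e+11 + 6.858e+10) = 8.8112e+11 / 1.01828e+12 ≈ 0.8653.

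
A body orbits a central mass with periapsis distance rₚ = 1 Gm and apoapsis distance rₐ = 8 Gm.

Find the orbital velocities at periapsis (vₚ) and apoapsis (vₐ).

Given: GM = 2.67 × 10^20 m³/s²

Convert to SI: rₚ = 1 Gm = 1e+09 m; rₐ = 8 Gm = 8e+09 m.
Use the vis-viva equation v² = GM(2/r − 1/a) with a = (rₚ + rₐ)/2 = (1e+09 + 8e+09)/2 = 4.5e+09 m.
vₚ = √(GM · (2/rₚ − 1/a)) = √(2.67e+20 · (2/1e+09 − 1/4.5e+09)) m/s ≈ 6.89e+05 m/s = 689 km/s.
vₐ = √(GM · (2/rₐ − 1/a)) = √(2.67e+20 · (2/8e+09 − 1/4.5e+09)) m/s ≈ 8.612e+04 m/s = 86.12 km/s.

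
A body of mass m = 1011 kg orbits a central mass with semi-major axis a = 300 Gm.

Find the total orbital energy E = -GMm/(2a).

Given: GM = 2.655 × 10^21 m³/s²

Convert to SI: a = 300 Gm = 3e+11 m.
E = −GMm / (2a).
E = −2.655e+21 · 1011 / (2 · 3e+11) J ≈ -4.474e+12 J = -4.474 TJ.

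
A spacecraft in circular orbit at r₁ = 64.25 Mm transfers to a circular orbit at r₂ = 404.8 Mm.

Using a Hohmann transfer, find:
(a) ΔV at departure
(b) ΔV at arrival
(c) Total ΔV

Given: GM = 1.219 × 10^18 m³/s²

Convert to SI: r₁ = 64.25 Mm = 6.425e+07 m; r₂ = 404.8 Mm = 4.048e+08 m.
Transfer semi-major axis: a_t = (r₁ + r₂)/2 = (6.425e+07 + 4.048e+08)/2 = 2.34525e+08 m.
Circular speeds: v₁ = √(GM/r₁) = 137742 m/s, v₂ = √(GM/r₂) = 54875.9 m/s.
Transfer speeds (vis-viva v² = GM(2/r − 1/a_t)): v₁ᵗ = 180963 m/s, v₂ᵗ = 28722.6 m/s.
(a) ΔV₁ = |v₁ᵗ − v₁| ≈ 4.322e+04 m/s = 43.22 km/s.
(b) ΔV₂ = |v₂ − v₂ᵗ| ≈ 2.615e+04 m/s = 26.15 km/s.
(c) ΔV_total = ΔV₁ + ΔV₂ ≈ 6.938e+04 m/s = 69.38 km/s.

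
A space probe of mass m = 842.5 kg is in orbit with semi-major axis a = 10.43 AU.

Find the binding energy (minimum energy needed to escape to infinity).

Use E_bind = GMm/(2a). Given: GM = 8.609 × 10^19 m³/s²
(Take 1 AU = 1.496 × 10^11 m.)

Convert to SI: a = 10.43 AU = 1.56033e+12 m.
Total orbital energy is E = −GMm/(2a); binding energy is E_bind = −E = GMm/(2a).
E_bind = 8.609e+19 · 842.5 / (2 · 1.56033e+12) J ≈ 2.324e+10 J = 23.24 GJ.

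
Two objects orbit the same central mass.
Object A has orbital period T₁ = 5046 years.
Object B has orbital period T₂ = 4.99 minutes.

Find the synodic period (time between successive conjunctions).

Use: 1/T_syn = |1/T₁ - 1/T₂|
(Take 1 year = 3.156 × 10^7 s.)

Convert to SI: T₁ = 5046 years = 1.59252e+11 s; T₂ = 4.99 minutes = 299.4 s.
T_syn = |T₁ · T₂ / (T₁ − T₂)|.
T_syn = |1.59252e+11 · 299.4 / (1.59252e+11 − 299.4)| s ≈ 299.4 s = 4.99 minutes.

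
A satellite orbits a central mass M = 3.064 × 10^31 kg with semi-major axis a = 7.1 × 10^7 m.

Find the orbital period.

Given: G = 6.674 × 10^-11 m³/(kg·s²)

GM = G · M = 6.674e-11 · 3.064e+31 = 2.04491e+21 m³/s².
Kepler's third law: T = 2π √(a³ / GM).
Substituting a = 7.1e+07 m and GM = 2.04491e+21 m³/s²:
T = 2π √((7.1e+07)³ / 2.04491e+21) s
T ≈ 83.12 s = 1.385 minutes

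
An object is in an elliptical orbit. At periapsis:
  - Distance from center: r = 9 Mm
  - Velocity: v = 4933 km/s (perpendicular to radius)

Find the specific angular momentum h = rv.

Convert to SI: r = 9 Mm = 9e+06 m; v = 4933 km/s = 4.933e+06 m/s.
With v perpendicular to r, h = r · v.
h = 9e+06 · 4.933e+06 m²/s ≈ 4.44e+13 m²/s.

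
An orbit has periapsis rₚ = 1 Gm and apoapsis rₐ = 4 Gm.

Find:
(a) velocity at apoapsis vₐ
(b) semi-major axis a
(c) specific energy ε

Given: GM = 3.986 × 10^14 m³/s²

Convert to SI: rₚ = 1 Gm = 1e+09 m; rₐ = 4 Gm = 4e+09 m.
(a) With a = (rₚ + rₐ)/2 = 2.5e+09 m, vₐ = √(GM (2/rₐ − 1/a)) = √(3.986e+14 · (2/4e+09 − 1/2.5e+09)) m/s ≈ 199.6 m/s
(b) a = (rₚ + rₐ)/2 = (1e+09 + 4e+09)/2 ≈ 2.5e+09 m
(c) With a = (rₚ + rₐ)/2 = 2.5e+09 m, ε = −GM/(2a) = −3.986e+14/(2 · 2.5e+09) J/kg ≈ -7.972e+04 J/kg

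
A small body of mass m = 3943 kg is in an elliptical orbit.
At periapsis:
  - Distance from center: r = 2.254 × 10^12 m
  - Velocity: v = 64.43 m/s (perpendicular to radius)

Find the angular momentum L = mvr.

Since v is perpendicular to r, L = m · v · r.
L = 3943 · 64.43 · 2.254e+12 kg·m²/s ≈ 5.726e+17 kg·m²/s.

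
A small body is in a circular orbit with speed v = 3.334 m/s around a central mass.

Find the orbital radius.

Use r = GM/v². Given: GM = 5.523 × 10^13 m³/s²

For a circular orbit, v² = GM / r, so r = GM / v².
r = 5.523e+13 / (3.334)² m ≈ 4.969e+12 m = 4.969 Tm.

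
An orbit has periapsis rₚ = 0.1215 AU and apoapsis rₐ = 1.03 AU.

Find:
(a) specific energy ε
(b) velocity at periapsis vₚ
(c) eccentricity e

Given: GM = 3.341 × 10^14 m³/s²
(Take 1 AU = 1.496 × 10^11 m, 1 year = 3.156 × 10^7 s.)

Convert to SI: rₚ = 0.1215 AU = 1.81764e+10 m; rₐ = 1.03 AU = 1.54088e+11 m.
(a) With a = (rₚ + rₐ)/2 = 8.61322e+10 m, ε = −GM/(2a) = −3.341e+14/(2 · 8.61322e+10) J/kg ≈ -1939 J/kg
(b) With a = (rₚ + rₐ)/2 = 8.61322e+10 m, vₚ = √(GM (2/rₚ − 1/a)) = √(3.341e+14 · (2/1.81764e+10 − 1/8.61322e+10)) m/s ≈ 181.3 m/s
(c) e = (rₐ − rₚ)/(rₐ + rₚ) = (1.54088e+11 − 1.81764e+10)/(1.54088e+11 + 1.81764e+10) ≈ 0.789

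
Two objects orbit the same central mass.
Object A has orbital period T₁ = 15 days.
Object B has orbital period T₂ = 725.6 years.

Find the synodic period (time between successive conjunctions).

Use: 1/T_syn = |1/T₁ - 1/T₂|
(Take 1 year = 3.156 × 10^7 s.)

Convert to SI: T₁ = 15 days = 1.296e+06 s; T₂ = 725.6 years = 2.28999e+10 s.
T_syn = |T₁ · T₂ / (T₁ − T₂)|.
T_syn = |1.296e+06 · 2.28999e+10 / (1.296e+06 − 2.28999e+10)| s ≈ 1.296e+06 s = 15 days.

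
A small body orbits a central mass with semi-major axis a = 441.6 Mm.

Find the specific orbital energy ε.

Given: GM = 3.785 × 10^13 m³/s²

Convert to SI: a = 441.6 Mm = 4.416e+08 m.
ε = −GM / (2a).
ε = −3.785e+13 / (2 · 4.416e+08) J/kg ≈ -4.286e+04 J/kg = -42.86 kJ/kg.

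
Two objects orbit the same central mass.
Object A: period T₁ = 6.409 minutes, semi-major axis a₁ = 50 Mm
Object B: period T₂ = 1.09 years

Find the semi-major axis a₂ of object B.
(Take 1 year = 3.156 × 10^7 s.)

Convert to SI: T₁ = 6.409 minutes = 384.54 s; a₁ = 50 Mm = 5e+07 m; T₂ = 1.09 years = 3.44004e+07 s.
Kepler's third law: (T₁/T₂)² = (a₁/a₂)³ ⇒ a₂ = a₁ · (T₂/T₁)^(2/3).
T₂/T₁ = 3.44004e+07 / 384.54 = 89458.6.
a₂ = 5e+07 · (89458.6)^(2/3) m ≈ 1e+11 m = 100 Gm.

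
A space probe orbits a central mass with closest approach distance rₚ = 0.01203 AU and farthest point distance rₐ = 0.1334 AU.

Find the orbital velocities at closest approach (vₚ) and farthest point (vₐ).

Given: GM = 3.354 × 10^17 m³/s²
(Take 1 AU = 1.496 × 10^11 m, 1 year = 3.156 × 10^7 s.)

Convert to SI: rₚ = 0.01203 AU = 1.79969e+09 m; rₐ = 0.1334 AU = 1.99566e+10 m.
Use the vis-viva equation v² = GM(2/r − 1/a) with a = (rₚ + rₐ)/2 = (1.79969e+09 + 1.99566e+10)/2 = 1.08782e+10 m.
vₚ = √(GM · (2/rₚ − 1/a)) = √(3.354e+17 · (2/1.79969e+09 − 1/1.08782e+10)) m/s ≈ 1.849e+04 m/s = 3.901 AU/year.
vₐ = √(GM · (2/rₐ − 1/a)) = √(3.354e+17 · (2/1.99566e+10 − 1/1.08782e+10)) m/s ≈ 1667 m/s = 0.3518 AU/year.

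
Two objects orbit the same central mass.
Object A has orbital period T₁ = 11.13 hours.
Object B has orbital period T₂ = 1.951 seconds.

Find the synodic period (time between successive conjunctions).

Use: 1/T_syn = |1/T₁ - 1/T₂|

Convert to SI: T₁ = 11.13 hours = 40068 s.
T_syn = |T₁ · T₂ / (T₁ − T₂)|.
T_syn = |40068 · 1.951 / (40068 − 1.951)| s ≈ 1.951 s = 1.951 seconds.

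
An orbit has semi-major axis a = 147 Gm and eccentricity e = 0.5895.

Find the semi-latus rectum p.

Convert to SI: a = 147 Gm = 1.47e+11 m.
p = a (1 − e²).
p = 1.47e+11 · (1 − (0.5895)²) = 1.47e+11 · 0.65249 ≈ 9.592e+10 m = 95.92 Gm.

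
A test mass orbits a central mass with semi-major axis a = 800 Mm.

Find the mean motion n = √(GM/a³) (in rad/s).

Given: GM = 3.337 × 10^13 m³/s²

Convert to SI: a = 800 Mm = 8e+08 m.
n = √(GM / a³).
n = √(3.337e+13 / (8e+08)³) rad/s ≈ 2.553e-07 rad/s.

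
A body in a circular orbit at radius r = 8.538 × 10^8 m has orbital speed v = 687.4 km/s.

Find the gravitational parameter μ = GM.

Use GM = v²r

Convert to SI: v = 687.4 km/s = 687400 m/s.
For a circular orbit v² = GM/r, so GM = v² · r.
GM = (687400)² · 8.538e+08 m³/s² ≈ 4.034e+20 m³/s² = 4.034 × 10^20 m³/s².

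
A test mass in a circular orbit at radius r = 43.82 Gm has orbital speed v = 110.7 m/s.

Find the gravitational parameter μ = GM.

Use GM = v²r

Convert to SI: r = 43.82 Gm = 4.382e+10 m.
For a circular orbit v² = GM/r, so GM = v² · r.
GM = (110.7)² · 4.382e+10 m³/s² ≈ 5.37e+14 m³/s² = 5.37 × 10^14 m³/s².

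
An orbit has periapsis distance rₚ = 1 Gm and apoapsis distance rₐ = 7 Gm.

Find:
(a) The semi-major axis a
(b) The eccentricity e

Convert to SI: rₚ = 1 Gm = 1e+09 m; rₐ = 7 Gm = 7e+09 m.
(a) a = (rₚ + rₐ) / 2 = (1e+09 + 7e+09) / 2 ≈ 4e+09 m = 4 Gm.
(b) e = (rₐ − rₚ) / (rₐ + rₚ) = (7e+09 − 1e+09) / (7e+09 + 1e+09) ≈ 0.75.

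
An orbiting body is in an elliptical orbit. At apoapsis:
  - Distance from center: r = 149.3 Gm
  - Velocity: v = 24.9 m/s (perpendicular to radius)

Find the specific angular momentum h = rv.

Convert to SI: r = 149.3 Gm = 1.493e+11 m.
With v perpendicular to r, h = r · v.
h = 1.493e+11 · 24.9 m²/s ≈ 3.718e+12 m²/s.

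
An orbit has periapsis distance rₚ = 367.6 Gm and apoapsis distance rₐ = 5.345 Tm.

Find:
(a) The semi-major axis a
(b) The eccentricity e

Convert to SI: rₚ = 367.6 Gm = 3.676e+11 m; rₐ = 5.345 Tm = 5.345e+12 m.
(a) a = (rₚ + rₐ) / 2 = (3.676e+11 + 5.345e+12) / 2 ≈ 2.856e+12 m = 2.856 Tm.
(b) e = (rₐ − rₚ) / (rₐ + rₚ) = (5.345e+12 − 3.676e+11) / (5.345e+12 + 3.676e+11) ≈ 0.8713.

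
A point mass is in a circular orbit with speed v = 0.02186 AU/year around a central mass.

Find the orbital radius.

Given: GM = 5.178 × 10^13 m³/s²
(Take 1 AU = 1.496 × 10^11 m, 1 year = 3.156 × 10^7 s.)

Convert to SI: v = 0.02186 AU/year = 103.62 m/s.
For a circular orbit, v² = GM / r, so r = GM / v².
r = 5.178e+13 / (103.62)² m ≈ 4.823e+09 m = 0.03224 AU.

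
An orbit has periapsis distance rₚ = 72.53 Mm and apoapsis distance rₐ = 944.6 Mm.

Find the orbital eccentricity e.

Convert to SI: rₚ = 72.53 Mm = 7.253e+07 m; rₐ = 944.6 Mm = 9.446e+08 m.
e = (rₐ − rₚ) / (rₐ + rₚ).
e = (9.446e+08 − 7.253e+07) / (9.446e+08 + 7.253e+07) = 8.7207e+08 / 1.01713e+09 ≈ 0.8574.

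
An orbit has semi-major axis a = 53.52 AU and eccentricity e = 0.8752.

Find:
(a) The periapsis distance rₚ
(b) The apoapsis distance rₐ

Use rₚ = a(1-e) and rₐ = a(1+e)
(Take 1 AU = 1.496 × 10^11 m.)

Convert to SI: a = 53.52 AU = 8.00659e+12 m.
(a) rₚ = a(1 − e) = 8.00659e+12 · (1 − 0.8752) = 8.00659e+12 · 0.1248 ≈ 9.992e+11 m = 6.679 AU.
(b) rₐ = a(1 + e) = 8.00659e+12 · (1 + 0.8752) = 8.00659e+12 · 1.8752 ≈ 1.501e+13 m = 100.4 AU.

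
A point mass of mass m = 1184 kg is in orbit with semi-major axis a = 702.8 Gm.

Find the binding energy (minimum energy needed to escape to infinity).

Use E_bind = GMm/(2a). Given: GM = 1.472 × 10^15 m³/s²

Convert to SI: a = 702.8 Gm = 7.028e+11 m.
Total orbital energy is E = −GMm/(2a); binding energy is E_bind = −E = GMm/(2a).
E_bind = 1.472e+15 · 1184 / (2 · 7.028e+11) J ≈ 1.24e+06 J = 1.24 MJ.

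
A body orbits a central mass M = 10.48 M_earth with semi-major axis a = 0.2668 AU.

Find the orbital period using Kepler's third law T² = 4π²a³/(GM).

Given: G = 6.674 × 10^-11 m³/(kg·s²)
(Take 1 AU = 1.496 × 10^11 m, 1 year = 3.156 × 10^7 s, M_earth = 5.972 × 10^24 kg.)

Convert to SI: a = 0.2668 AU = 3.99133e+10 m; M = 10.48 M_earth = 6.25866e+25 kg.
GM = G · M = 6.674e-11 · 6.25866e+25 = 4.17703e+15 m³/s².
Kepler's third law: T = 2π √(a³ / GM).
Substituting a = 3.99133e+10 m and GM = 4.17703e+15 m³/s²:
T = 2π √((3.99133e+10)³ / 4.17703e+15) s
T ≈ 7.752e+08 s = 24.56 years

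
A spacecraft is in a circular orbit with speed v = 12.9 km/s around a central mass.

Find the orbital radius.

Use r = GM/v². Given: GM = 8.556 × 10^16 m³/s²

Convert to SI: v = 12.9 km/s = 12900 m/s.
For a circular orbit, v² = GM / r, so r = GM / v².
r = 8.556e+16 / (12900)² m ≈ 5.142e+08 m = 514.2 Mm.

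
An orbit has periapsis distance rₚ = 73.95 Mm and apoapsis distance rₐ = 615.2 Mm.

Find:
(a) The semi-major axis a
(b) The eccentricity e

Convert to SI: rₚ = 73.95 Mm = 7.395e+07 m; rₐ = 615.2 Mm = 6.152e+08 m.
(a) a = (rₚ + rₐ) / 2 = (7.395e+07 + 6.152e+08) / 2 ≈ 3.446e+08 m = 344.6 Mm.
(b) e = (rₐ − rₚ) / (rₐ + rₚ) = (6.152e+08 − 7.395e+07) / (6.152e+08 + 7.395e+07) ≈ 0.7854.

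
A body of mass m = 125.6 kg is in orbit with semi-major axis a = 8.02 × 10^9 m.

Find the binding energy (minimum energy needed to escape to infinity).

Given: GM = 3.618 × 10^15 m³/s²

Total orbital energy is E = −GMm/(2a); binding energy is E_bind = −E = GMm/(2a).
E_bind = 3.618e+15 · 125.6 / (2 · 8.02e+09) J ≈ 2.833e+07 J = 28.33 MJ.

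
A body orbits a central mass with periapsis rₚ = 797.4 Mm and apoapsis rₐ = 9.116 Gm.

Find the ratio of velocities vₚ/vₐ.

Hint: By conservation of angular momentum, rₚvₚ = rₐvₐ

Convert to SI: rₚ = 797.4 Mm = 7.974e+08 m; rₐ = 9.116 Gm = 9.116e+09 m.
Conservation of angular momentum gives rₚvₚ = rₐvₐ, so vₚ/vₐ = rₐ/rₚ.
vₚ/vₐ = 9.116e+09 / 7.974e+08 ≈ 11.43.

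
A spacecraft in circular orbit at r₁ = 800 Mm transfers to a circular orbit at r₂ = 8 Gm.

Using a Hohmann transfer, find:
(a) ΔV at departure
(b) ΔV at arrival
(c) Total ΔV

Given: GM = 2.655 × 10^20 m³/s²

Convert to SI: r₁ = 800 Mm = 8e+08 m; r₂ = 8 Gm = 8e+09 m.
Transfer semi-major axis: a_t = (r₁ + r₂)/2 = (8e+08 + 8e+09)/2 = 4.4e+09 m.
Circular speeds: v₁ = √(GM/r₁) = 576086 m/s, v₂ = √(GM/r₂) = 182174 m/s.
Transfer speeds (vis-viva v² = GM(2/r − 1/a_t)): v₁ᵗ = 776794 m/s, v₂ᵗ = 77679.4 m/s.
(a) ΔV₁ = |v₁ᵗ − v₁| ≈ 2.007e+05 m/s = 200.7 km/s.
(b) ΔV₂ = |v₂ − v₂ᵗ| ≈ 1.045e+05 m/s = 104.5 km/s.
(c) ΔV_total = ΔV₁ + ΔV₂ ≈ 3.052e+05 m/s = 305.2 km/s.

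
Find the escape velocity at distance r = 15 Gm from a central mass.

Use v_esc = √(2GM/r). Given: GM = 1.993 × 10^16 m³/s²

Convert to SI: r = 15 Gm = 1.5e+10 m.
Escape velocity comes from setting total energy to zero: ½v² − GM/r = 0 ⇒ v_esc = √(2GM / r).
v_esc = √(2 · 1.993e+16 / 1.5e+10) m/s ≈ 1630 m/s = 1.63 km/s.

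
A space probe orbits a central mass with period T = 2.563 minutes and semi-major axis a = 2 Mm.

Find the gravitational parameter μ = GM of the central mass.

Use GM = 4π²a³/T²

Convert to SI: T = 2.563 minutes = 153.78 s; a = 2 Mm = 2e+06 m.
GM = 4π² · a³ / T².
GM = 4π² · (2e+06)³ / (153.78)² m³/s² ≈ 1.336e+16 m³/s² = 1.336 × 10^16 m³/s².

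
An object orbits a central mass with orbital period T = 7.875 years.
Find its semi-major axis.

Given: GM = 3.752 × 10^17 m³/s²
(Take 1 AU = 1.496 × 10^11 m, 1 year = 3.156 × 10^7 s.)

Convert to SI: T = 7.875 years = 2.48535e+08 s.
Invert Kepler's third law: a = (GM · T² / (4π²))^(1/3).
Substituting T = 2.48535e+08 s and GM = 3.752e+17 m³/s²:
a = (3.752e+17 · (2.48535e+08)² / (4π²))^(1/3) m
a ≈ 8.373e+10 m = 0.5597 AU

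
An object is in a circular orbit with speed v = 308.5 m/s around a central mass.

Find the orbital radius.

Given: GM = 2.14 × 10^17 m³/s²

For a circular orbit, v² = GM / r, so r = GM / v².
r = 2.14e+17 / (308.5)² m ≈ 2.249e+12 m = 2.249 × 10^12 m.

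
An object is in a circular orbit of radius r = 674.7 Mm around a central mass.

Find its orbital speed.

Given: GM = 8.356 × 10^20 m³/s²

Convert to SI: r = 674.7 Mm = 6.747e+08 m.
For a circular orbit, gravity supplies the centripetal force, so v = √(GM / r).
v = √(8.356e+20 / 6.747e+08) m/s ≈ 1.113e+06 m/s = 1113 km/s.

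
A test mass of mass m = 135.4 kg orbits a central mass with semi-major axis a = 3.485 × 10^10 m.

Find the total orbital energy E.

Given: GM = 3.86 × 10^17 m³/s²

E = −GMm / (2a).
E = −3.86e+17 · 135.4 / (2 · 3.485e+10) J ≈ -7.498e+08 J = -749.8 MJ.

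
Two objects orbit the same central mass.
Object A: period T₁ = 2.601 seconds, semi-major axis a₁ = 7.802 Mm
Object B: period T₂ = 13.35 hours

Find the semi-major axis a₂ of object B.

Convert to SI: a₁ = 7.802 Mm = 7.802e+06 m; T₂ = 13.35 hours = 48060 s.
Kepler's third law: (T₁/T₂)² = (a₁/a₂)³ ⇒ a₂ = a₁ · (T₂/T₁)^(2/3).
T₂/T₁ = 48060 / 2.601 = 18477.5.
a₂ = 7.802e+06 · (18477.5)^(2/3) m ≈ 5.453e+09 m = 5.453 Gm.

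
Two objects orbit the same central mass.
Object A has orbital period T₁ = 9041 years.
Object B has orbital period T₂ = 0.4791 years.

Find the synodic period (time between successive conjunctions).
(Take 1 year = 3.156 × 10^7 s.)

Convert to SI: T₁ = 9041 years = 2.85334e+11 s; T₂ = 0.4791 years = 1.51204e+07 s.
T_syn = |T₁ · T₂ / (T₁ − T₂)|.
T_syn = |2.85334e+11 · 1.51204e+07 / (2.85334e+11 − 1.51204e+07)| s ≈ 1.512e+07 s = 0.4791 years.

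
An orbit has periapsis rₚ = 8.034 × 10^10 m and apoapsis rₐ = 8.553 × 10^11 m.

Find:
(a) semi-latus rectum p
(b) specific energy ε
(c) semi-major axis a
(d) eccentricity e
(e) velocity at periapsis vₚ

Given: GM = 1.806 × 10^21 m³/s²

(a) From a = (rₚ + rₐ)/2 = 4.6782e+11 m and e = (rₐ − rₚ)/(rₐ + rₚ) = 0.828267, p = a(1 − e²) = 4.6782e+11 · (1 − (0.828267)²) ≈ 1.469e+11 m
(b) With a = (rₚ + rₐ)/2 = 4.6782e+11 m, ε = −GM/(2a) = −1.806e+21/(2 · 4.6782e+11) J/kg ≈ -1.93e+09 J/kg
(c) a = (rₚ + rₐ)/2 = (8.034e+10 + 8.553e+11)/2 ≈ 4.678e+11 m
(d) e = (rₐ − rₚ)/(rₐ + rₚ) = (8.553e+11 − 8.034e+10)/(8.553e+11 + 8.034e+10) ≈ 0.8283
(e) With a = (rₚ + rₐ)/2 = 4.6782e+11 m, vₚ = √(GM (2/rₚ − 1/a)) = √(1.806e+21 · (2/8.034e+10 − 1/4.6782e+11)) m/s ≈ 2.027e+05 m/s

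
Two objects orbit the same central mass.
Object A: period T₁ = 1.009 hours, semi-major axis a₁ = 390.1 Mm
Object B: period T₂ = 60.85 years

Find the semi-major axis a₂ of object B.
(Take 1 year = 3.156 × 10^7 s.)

Convert to SI: T₁ = 1.009 hours = 3632.4 s; a₁ = 390.1 Mm = 3.901e+08 m; T₂ = 60.85 years = 1.92043e+09 s.
Kepler's third law: (T₁/T₂)² = (a₁/a₂)³ ⇒ a₂ = a₁ · (T₂/T₁)^(2/3).
T₂/T₁ = 1.92043e+09 / 3632.4 = 528693.
a₂ = 3.901e+08 · (528693)^(2/3) m ≈ 2.551e+12 m = 2.551 Tm.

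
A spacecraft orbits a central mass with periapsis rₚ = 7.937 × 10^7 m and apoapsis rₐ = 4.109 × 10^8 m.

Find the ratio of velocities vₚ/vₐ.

Conservation of angular momentum gives rₚvₚ = rₐvₐ, so vₚ/vₐ = rₐ/rₚ.
vₚ/vₐ = 4.109e+08 / 7.937e+07 ≈ 5.177.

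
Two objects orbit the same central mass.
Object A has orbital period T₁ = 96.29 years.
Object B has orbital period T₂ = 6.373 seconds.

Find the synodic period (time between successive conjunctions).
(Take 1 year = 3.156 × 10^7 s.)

Convert to SI: T₁ = 96.29 years = 3.03891e+09 s.
T_syn = |T₁ · T₂ / (T₁ − T₂)|.
T_syn = |3.03891e+09 · 6.373 / (3.03891e+09 − 6.373)| s ≈ 6.373 s = 6.373 seconds.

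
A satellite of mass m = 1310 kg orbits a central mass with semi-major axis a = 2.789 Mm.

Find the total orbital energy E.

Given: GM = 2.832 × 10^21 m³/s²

Convert to SI: a = 2.789 Mm = 2.789e+06 m.
E = −GMm / (2a).
E = −2.832e+21 · 1310 / (2 · 2.789e+06) J ≈ -6.651e+17 J = -665.1 PJ.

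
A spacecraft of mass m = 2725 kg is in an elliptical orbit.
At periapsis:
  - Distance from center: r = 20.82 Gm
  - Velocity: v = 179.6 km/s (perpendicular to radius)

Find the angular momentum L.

Convert to SI: r = 20.82 Gm = 2.082e+10 m; v = 179.6 km/s = 179600 m/s.
Since v is perpendicular to r, L = m · v · r.
L = 2725 · 179600 · 2.082e+10 kg·m²/s ≈ 1.019e+19 kg·m²/s.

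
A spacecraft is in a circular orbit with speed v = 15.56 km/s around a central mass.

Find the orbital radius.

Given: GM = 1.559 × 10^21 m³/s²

Convert to SI: v = 15.56 km/s = 15560 m/s.
For a circular orbit, v² = GM / r, so r = GM / v².
r = 1.559e+21 / (15560)² m ≈ 6.439e+12 m = 6.439 Tm.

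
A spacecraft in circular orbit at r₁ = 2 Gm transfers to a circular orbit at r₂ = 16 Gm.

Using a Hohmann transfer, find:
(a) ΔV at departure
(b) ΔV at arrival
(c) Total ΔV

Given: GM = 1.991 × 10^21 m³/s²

Convert to SI: r₁ = 2 Gm = 2e+09 m; r₂ = 16 Gm = 1.6e+10 m.
Transfer semi-major axis: a_t = (r₁ + r₂)/2 = (2e+09 + 1.6e+10)/2 = 9e+09 m.
Circular speeds: v₁ = √(GM/r₁) = 997747 m/s, v₂ = √(GM/r₂) = 352757 m/s.
Transfer speeds (vis-viva v² = GM(2/r − 1/a_t)): v₁ᵗ = 1.33033e+06 m/s, v₂ᵗ = 166291 m/s.
(a) ΔV₁ = |v₁ᵗ − v₁| ≈ 3.326e+05 m/s = 332.6 km/s.
(b) ΔV₂ = |v₂ − v₂ᵗ| ≈ 1.865e+05 m/s = 186.5 km/s.
(c) ΔV_total = ΔV₁ + ΔV₂ ≈ 5.19e+05 m/s = 519 km/s.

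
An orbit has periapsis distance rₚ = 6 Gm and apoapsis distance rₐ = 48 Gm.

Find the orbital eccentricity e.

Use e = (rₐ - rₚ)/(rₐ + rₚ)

Convert to SI: rₚ = 6 Gm = 6e+09 m; rₐ = 48 Gm = 4.8e+10 m.
e = (rₐ − rₚ) / (rₐ + rₚ).
e = (4.8e+10 − 6e+09) / (4.8e+10 + 6e+09) = 4.2e+10 / 5.4e+10 ≈ 0.7778.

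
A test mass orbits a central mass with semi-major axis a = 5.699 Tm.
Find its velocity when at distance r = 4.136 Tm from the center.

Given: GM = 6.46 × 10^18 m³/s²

Convert to SI: a = 5.699 Tm = 5.699e+12 m; r = 4.136 Tm = 4.136e+12 m.
Vis-viva: v = √(GM · (2/r − 1/a)).
2/r − 1/a = 2/4.136e+12 − 1/5.699e+12 = 3.0809e-13 m⁻¹.
v = √(6.46e+18 · 3.0809e-13) m/s ≈ 1411 m/s = 1.411 km/s.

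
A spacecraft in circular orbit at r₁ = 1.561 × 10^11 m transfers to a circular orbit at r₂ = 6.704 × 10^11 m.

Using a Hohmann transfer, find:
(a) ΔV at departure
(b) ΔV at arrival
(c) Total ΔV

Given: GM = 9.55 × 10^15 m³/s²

Transfer semi-major axis: a_t = (r₁ + r₂)/2 = (1.561e+11 + 6.704e+11)/2 = 4.1325e+11 m.
Circular speeds: v₁ = √(GM/r₁) = 247.343 m/s, v₂ = √(GM/r₂) = 119.353 m/s.
Transfer speeds (vis-viva v² = GM(2/r − 1/a_t)): v₁ᵗ = 315.036 m/s, v₂ᵗ = 73.355 m/s.
(a) ΔV₁ = |v₁ᵗ − v₁| ≈ 67.69 m/s = 67.69 m/s.
(b) ΔV₂ = |v₂ − v₂ᵗ| ≈ 46 m/s = 46 m/s.
(c) ΔV_total = ΔV₁ + ΔV₂ ≈ 113.7 m/s = 113.7 m/s.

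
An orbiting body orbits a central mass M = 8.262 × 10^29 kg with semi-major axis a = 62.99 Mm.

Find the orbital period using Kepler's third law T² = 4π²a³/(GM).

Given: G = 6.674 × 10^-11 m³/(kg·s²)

Convert to SI: a = 62.99 Mm = 6.299e+07 m.
GM = G · M = 6.674e-11 · 8.262e+29 = 5.51406e+19 m³/s².
Kepler's third law: T = 2π √(a³ / GM).
Substituting a = 6.299e+07 m and GM = 5.51406e+19 m³/s²:
T = 2π √((6.299e+07)³ / 5.51406e+19) s
T ≈ 423 s = 7.05 minutes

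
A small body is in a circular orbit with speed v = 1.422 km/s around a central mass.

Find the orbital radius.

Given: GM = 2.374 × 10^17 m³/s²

Convert to SI: v = 1.422 km/s = 1422 m/s.
For a circular orbit, v² = GM / r, so r = GM / v².
r = 2.374e+17 / (1422)² m ≈ 1.174e+11 m = 117.4 Gm.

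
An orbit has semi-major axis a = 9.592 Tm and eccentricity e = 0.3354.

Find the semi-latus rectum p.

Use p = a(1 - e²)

Convert to SI: a = 9.592 Tm = 9.592e+12 m.
p = a (1 − e²).
p = 9.592e+12 · (1 − (0.3354)²) = 9.592e+12 · 0.887507 ≈ 8.513e+12 m = 8.513 Tm.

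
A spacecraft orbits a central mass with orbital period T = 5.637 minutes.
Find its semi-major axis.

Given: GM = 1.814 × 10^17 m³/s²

Convert to SI: T = 5.637 minutes = 338.22 s.
Invert Kepler's third law: a = (GM · T² / (4π²))^(1/3).
Substituting T = 338.22 s and GM = 1.814e+17 m³/s²:
a = (1.814e+17 · (338.22)² / (4π²))^(1/3) m
a ≈ 8.07e+06 m = 8.07 Mm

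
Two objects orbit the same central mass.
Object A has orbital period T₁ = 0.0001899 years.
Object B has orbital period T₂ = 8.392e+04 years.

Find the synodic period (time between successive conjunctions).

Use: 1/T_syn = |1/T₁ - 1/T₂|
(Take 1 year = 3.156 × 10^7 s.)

Convert to SI: T₁ = 0.0001899 years = 5993.24 s; T₂ = 8.392e+04 years = 2.64852e+12 s.
T_syn = |T₁ · T₂ / (T₁ − T₂)|.
T_syn = |5993.24 · 2.64852e+12 / (5993.24 − 2.64852e+12)| s ≈ 5993 s = 0.0001899 years.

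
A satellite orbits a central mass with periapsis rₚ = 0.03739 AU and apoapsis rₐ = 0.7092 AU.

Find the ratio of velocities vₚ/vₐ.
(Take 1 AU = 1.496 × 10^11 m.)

Convert to SI: rₚ = 0.03739 AU = 5.59354e+09 m; rₐ = 0.7092 AU = 1.06096e+11 m.
Conservation of angular momentum gives rₚvₚ = rₐvₐ, so vₚ/vₐ = rₐ/rₚ.
vₚ/vₐ = 1.06096e+11 / 5.59354e+09 ≈ 18.97.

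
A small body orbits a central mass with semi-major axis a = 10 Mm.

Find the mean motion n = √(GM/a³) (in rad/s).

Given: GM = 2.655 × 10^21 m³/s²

Convert to SI: a = 10 Mm = 1e+07 m.
n = √(GM / a³).
n = √(2.655e+21 / (1e+07)³) rad/s ≈ 1.629 rad/s.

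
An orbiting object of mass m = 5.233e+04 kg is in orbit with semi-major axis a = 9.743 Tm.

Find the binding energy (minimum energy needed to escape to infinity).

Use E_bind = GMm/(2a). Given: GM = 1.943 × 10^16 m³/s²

Convert to SI: a = 9.743 Tm = 9.743e+12 m.
Total orbital energy is E = −GMm/(2a); binding energy is E_bind = −E = GMm/(2a).
E_bind = 1.943e+16 · 5.233e+04 / (2 · 9.743e+12) J ≈ 5.218e+07 J = 52.18 MJ.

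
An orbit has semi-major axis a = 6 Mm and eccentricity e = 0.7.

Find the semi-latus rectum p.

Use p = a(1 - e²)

Convert to SI: a = 6 Mm = 6e+06 m.
p = a (1 − e²).
p = 6e+06 · (1 − (0.7)²) = 6e+06 · 0.51 ≈ 3.06e+06 m = 3.06 Mm.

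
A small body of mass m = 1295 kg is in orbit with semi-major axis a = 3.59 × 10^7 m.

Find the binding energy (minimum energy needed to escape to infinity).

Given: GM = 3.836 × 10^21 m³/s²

Total orbital energy is E = −GMm/(2a); binding energy is E_bind = −E = GMm/(2a).
E_bind = 3.836e+21 · 1295 / (2 · 3.59e+07) J ≈ 6.919e+16 J = 69.19 PJ.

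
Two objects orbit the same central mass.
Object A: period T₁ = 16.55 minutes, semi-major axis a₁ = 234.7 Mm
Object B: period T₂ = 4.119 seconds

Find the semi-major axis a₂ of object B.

Convert to SI: T₁ = 16.55 minutes = 993 s; a₁ = 234.7 Mm = 2.347e+08 m.
Kepler's third law: (T₁/T₂)² = (a₁/a₂)³ ⇒ a₂ = a₁ · (T₂/T₁)^(2/3).
T₂/T₁ = 4.119 / 993 = 0.00414804.
a₂ = 2.347e+08 · (0.00414804)^(2/3) m ≈ 6.059e+06 m = 6.059 Mm.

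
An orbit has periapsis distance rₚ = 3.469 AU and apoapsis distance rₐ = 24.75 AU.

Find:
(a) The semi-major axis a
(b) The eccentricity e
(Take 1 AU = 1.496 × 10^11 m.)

Convert to SI: rₚ = 3.469 AU = 5.18962e+11 m; rₐ = 24.75 AU = 3.7026e+12 m.
(a) a = (rₚ + rₐ) / 2 = (5.18962e+11 + 3.7026e+12) / 2 ≈ 2.111e+12 m = 14.11 AU.
(b) e = (rₐ − rₚ) / (rₐ + rₚ) = (3.7026e+12 − 5.18962e+11) / (3.7026e+12 + 5.18962e+11) ≈ 0.7541.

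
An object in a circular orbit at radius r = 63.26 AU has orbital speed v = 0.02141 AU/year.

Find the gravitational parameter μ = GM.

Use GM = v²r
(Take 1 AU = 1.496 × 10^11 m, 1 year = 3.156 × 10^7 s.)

Convert to SI: r = 63.26 AU = 9.4637e+12 m; v = 0.02141 AU/year = 101.487 m/s.
For a circular orbit v² = GM/r, so GM = v² · r.
GM = (101.487)² · 9.4637e+12 m³/s² ≈ 9.747e+16 m³/s² = 9.747 × 10^16 m³/s².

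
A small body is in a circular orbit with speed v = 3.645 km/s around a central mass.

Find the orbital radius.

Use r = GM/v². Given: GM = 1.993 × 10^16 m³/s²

Convert to SI: v = 3.645 km/s = 3645 m/s.
For a circular orbit, v² = GM / r, so r = GM / v².
r = 1.993e+16 / (3645)² m ≈ 1.5e+09 m = 1.5 Gm.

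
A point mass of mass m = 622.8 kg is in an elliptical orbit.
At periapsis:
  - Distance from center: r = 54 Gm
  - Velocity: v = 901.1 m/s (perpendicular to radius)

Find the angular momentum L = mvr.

Convert to SI: r = 54 Gm = 5.4e+10 m.
Since v is perpendicular to r, L = m · v · r.
L = 622.8 · 901.1 · 5.4e+10 kg·m²/s ≈ 3.031e+16 kg·m²/s.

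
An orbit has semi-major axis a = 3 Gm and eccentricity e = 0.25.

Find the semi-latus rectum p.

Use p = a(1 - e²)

Convert to SI: a = 3 Gm = 3e+09 m.
p = a (1 − e²).
p = 3e+09 · (1 − (0.25)²) = 3e+09 · 0.9375 ≈ 2.812e+09 m = 2.812 Gm.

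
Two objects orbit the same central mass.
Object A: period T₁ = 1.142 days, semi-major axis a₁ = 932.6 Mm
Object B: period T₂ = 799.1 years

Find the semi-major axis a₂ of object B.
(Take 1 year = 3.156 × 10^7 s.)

Convert to SI: T₁ = 1.142 days = 98668.8 s; a₁ = 932.6 Mm = 9.326e+08 m; T₂ = 799.1 years = 2.52196e+10 s.
Kepler's third law: (T₁/T₂)² = (a₁/a₂)³ ⇒ a₂ = a₁ · (T₂/T₁)^(2/3).
T₂/T₁ = 2.52196e+10 / 98668.8 = 255598.
a₂ = 9.326e+08 · (255598)^(2/3) m ≈ 3.756e+12 m = 3.756 Tm.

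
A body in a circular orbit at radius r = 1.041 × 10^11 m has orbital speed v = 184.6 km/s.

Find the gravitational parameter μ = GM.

Convert to SI: v = 184.6 km/s = 184600 m/s.
For a circular orbit v² = GM/r, so GM = v² · r.
GM = (184600)² · 1.041e+11 m³/s² ≈ 3.547e+21 m³/s² = 3.547 × 10^21 m³/s².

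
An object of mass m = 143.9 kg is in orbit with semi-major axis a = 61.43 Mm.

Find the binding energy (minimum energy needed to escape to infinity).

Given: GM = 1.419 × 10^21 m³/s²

Convert to SI: a = 61.43 Mm = 6.143e+07 m.
Total orbital energy is E = −GMm/(2a); binding energy is E_bind = −E = GMm/(2a).
E_bind = 1.419e+21 · 143.9 / (2 · 6.143e+07) J ≈ 1.662e+15 J = 1.662 PJ.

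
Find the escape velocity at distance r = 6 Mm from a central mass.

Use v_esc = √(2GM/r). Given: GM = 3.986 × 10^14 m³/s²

Convert to SI: r = 6 Mm = 6e+06 m.
Escape velocity comes from setting total energy to zero: ½v² − GM/r = 0 ⇒ v_esc = √(2GM / r).
v_esc = √(2 · 3.986e+14 / 6e+06) m/s ≈ 1.153e+04 m/s = 11.53 km/s.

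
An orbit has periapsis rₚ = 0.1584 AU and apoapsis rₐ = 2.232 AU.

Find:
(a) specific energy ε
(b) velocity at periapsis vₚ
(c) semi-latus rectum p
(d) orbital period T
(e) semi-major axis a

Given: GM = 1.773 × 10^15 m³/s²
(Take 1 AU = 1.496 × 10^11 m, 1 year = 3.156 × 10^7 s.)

Convert to SI: rₚ = 0.1584 AU = 2.36966e+10 m; rₐ = 2.232 AU = 3.33907e+11 m.
(a) With a = (rₚ + rₐ)/2 = 1.78802e+11 m, ε = −GM/(2a) = −1.773e+15/(2 · 1.78802e+11) J/kg ≈ -4958 J/kg
(b) With a = (rₚ + rₐ)/2 = 1.78802e+11 m, vₚ = √(GM (2/rₚ − 1/a)) = √(1.773e+15 · (2/2.36966e+10 − 1/1.78802e+11)) m/s ≈ 373.8 m/s
(c) From a = (rₚ + rₐ)/2 = 1.78802e+11 m and e = (rₐ − rₚ)/(rₐ + rₚ) = 0.86747, p = a(1 − e²) = 1.78802e+11 · (1 − (0.86747)²) ≈ 4.425e+10 m
(d) With a = (rₚ + rₐ)/2 = 1.78802e+11 m, T = 2π √(a³/GM) = 2π √((1.78802e+11)³/1.773e+15) s ≈ 1.128e+10 s
(e) a = (rₚ + rₐ)/2 = (2.36966e+10 + 3.33907e+11)/2 ≈ 1.788e+11 m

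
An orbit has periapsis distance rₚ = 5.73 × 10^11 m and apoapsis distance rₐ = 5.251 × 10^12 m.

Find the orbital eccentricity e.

e = (rₐ − rₚ) / (rₐ + rₚ).
e = (5.251e+12 − 5.73e+11) / (5.251e+12 + 5.73e+11) = 4.678e+12 / 5.824e+12 ≈ 0.8032.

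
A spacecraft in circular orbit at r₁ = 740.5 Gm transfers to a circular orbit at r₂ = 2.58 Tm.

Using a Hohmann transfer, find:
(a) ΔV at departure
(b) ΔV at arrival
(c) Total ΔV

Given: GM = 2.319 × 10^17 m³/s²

Convert to SI: r₁ = 740.5 Gm = 7.405e+11 m; r₂ = 2.58 Tm = 2.58e+12 m.
Transfer semi-major axis: a_t = (r₁ + r₂)/2 = (7.405e+11 + 2.58e+12)/2 = 1.66025e+12 m.
Circular speeds: v₁ = √(GM/r₁) = 559.613 m/s, v₂ = √(GM/r₂) = 299.806 m/s.
Transfer speeds (vis-viva v² = GM(2/r − 1/a_t)): v₁ᵗ = 697.607 m/s, v₂ᵗ = 200.224 m/s.
(a) ΔV₁ = |v₁ᵗ − v₁| ≈ 138 m/s = 138 m/s.
(b) ΔV₂ = |v₂ − v₂ᵗ| ≈ 99.58 m/s = 99.58 m/s.
(c) ΔV_total = ΔV₁ + ΔV₂ ≈ 237.6 m/s = 237.6 m/s.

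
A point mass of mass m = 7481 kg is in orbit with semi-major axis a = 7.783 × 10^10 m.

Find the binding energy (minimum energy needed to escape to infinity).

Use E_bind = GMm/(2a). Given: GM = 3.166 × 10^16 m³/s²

Total orbital energy is E = −GMm/(2a); binding energy is E_bind = −E = GMm/(2a).
E_bind = 3.166e+16 · 7481 / (2 · 7.783e+10) J ≈ 1.522e+09 J = 1.522 GJ.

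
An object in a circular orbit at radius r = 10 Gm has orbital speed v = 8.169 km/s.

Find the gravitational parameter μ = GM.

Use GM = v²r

Convert to SI: r = 10 Gm = 1e+10 m; v = 8.169 km/s = 8169 m/s.
For a circular orbit v² = GM/r, so GM = v² · r.
GM = (8169)² · 1e+10 m³/s² ≈ 6.673e+17 m³/s² = 6.673 × 10^17 m³/s².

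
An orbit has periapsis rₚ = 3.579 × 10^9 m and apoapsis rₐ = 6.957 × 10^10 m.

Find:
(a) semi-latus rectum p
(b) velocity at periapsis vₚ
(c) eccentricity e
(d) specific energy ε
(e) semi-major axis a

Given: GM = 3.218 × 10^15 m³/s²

(a) From a = (rₚ + rₐ)/2 = 3.65745e+10 m and e = (rₐ − rₚ)/(rₐ + rₚ) = 0.902145, p = a(1 − e²) = 3.65745e+10 · (1 − (0.902145)²) ≈ 6.808e+09 m
(b) With a = (rₚ + rₐ)/2 = 3.65745e+10 m, vₚ = √(GM (2/rₚ − 1/a)) = √(3.218e+15 · (2/3.579e+09 − 1/3.65745e+10)) m/s ≈ 1308 m/s
(c) e = (rₐ − rₚ)/(rₐ + rₚ) = (6.957e+10 − 3.579e+09)/(6.957e+10 + 3.579e+09) ≈ 0.9021
(d) With a = (rₚ + rₐ)/2 = 3.65745e+10 m, ε = −GM/(2a) = −3.218e+15/(2 · 3.65745e+10) J/kg ≈ -4.399e+04 J/kg
(e) a = (rₚ + rₐ)/2 = (3.579e+09 + 6.957e+10)/2 ≈ 3.657e+10 m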